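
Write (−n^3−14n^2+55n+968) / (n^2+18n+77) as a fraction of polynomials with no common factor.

(−n^2−3n+88)/(n+7)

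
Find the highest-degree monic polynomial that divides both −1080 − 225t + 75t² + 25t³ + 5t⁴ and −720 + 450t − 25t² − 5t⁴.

−72 + 9t + 2t² + t³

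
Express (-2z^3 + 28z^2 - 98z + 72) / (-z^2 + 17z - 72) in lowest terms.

(2z^2 - 10z + 8)/(z - 8)

By polynomial division,
  -2z^3 + 28z^2 - 98z + 72 = (2z + 6)(-z^2 + 17z - 72) + (-56z + 504)
  -z^2 + 17z - 72 = ((1/56)z - 1/7)(-56z + 504) + (0)
Last nonzero remainder: -56z + 504. Dividing through by -56 gives the monic gcd z - 9.
Cancel z - 9 from numerator and denominator to get the reduced form.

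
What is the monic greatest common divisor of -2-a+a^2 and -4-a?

Repeated division with remainder:
  a^2-a-2 = (-a+5)(-a-4) + (18)
  -a-4 = (-(1/18)a-2/9)(18) + (0)
The last nonzero remainder is the constant 18, so the polynomials are coprime and gcd = 1.

1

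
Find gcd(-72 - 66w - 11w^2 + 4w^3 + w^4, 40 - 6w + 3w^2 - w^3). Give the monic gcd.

By polynomial division,
  w^4 + 4w^3 - 11w^2 - 66w - 72 = (-w - 7)(-w^3 + 3w^2 - 6w + 40) + (4w^2 - 68w + 208)
  -w^3 + 3w^2 - 6w + 40 = (-(1/4)w - 7/2)(4w^2 - 68w + 208) + (-192w + 768)
  4w^2 - 68w + 208 = (-(1/48)w + 13/48)(-192w + 768) + (0)
Last nonzero remainder: -192w + 768. Dividing through by -192 gives the monic gcd w - 4.

-4 + w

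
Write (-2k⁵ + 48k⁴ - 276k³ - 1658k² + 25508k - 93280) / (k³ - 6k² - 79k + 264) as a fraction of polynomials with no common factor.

(-2k³ + 42k² - 326k + 1060)/(k - 3)

Euclidean algorithm in ℚ[k]:
  -2k⁵ + 48k⁴ - 276k³ - 1658k² + 25508k - 93280 = (-2k² + 36k - 218)(k³ - 6k² - 79k + 264) + (406k² - 1218k - 35728)
  k³ - 6k² - 79k + 264 = ((1/406)k - 3/406)(406k² - 1218k - 35728) + (0)
Last nonzero remainder: 406k² - 1218k - 35728. Dividing through by 406 gives the monic gcd k² - 3k - 88.
Cancel k² - 3k - 88 from numerator and denominator to get the reduced form.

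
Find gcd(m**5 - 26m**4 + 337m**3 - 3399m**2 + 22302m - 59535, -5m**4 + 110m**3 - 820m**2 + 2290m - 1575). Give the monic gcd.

Euclidean algorithm in ℚ[m]:
  m**5 - 26m**4 + 337m**3 - 3399m**2 + 22302m - 59535 = (-(1/5)m + 4/5)(-5m**4 + 110m**3 - 820m**2 + 2290m - 1575) + (85m**3 - 2285m**2 + 20155m - 58275)
  -5m**4 + 110m**3 - 820m**2 + 2290m - 1575 = (-(1/17)m - 83/289)(85m**3 - 2285m**2 + 20155m - 58275) + (-(84000/289)m**2 + (1344000/289)m - 5292000/289)
  85m**3 - 2285m**2 + 20155m - 58275 = (-(4913/16800)m + 10693/3360)(-(84000/289)m**2 + (1344000/289)m - 5292000/289) + (0)
Last nonzero remainder: -(84000/289)m**2 + (1344000/289)m - 5292000/289. Dividing through by -84000/289 gives the monic gcd m**2 - 16m + 63.

m**2 - 16m + 63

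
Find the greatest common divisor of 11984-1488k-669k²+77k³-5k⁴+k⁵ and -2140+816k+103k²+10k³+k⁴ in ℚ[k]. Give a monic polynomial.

Repeated division with remainder:
  k⁵-5k⁴+77k³-669k²-1488k+11984 = (k-15)(k⁴+10k³+103k²+816k-2140) + (124k³+60k²+12892k-20116)
  k⁴+10k³+103k²+816k-2140 = ((1/124)k+295/3844)(124k³+60k²+12892k-20116) + (-(5355/961)k²-(10710/961)k-572985/961)
  124k³+60k²+12892k-20116 = (-(119164/5355)k+180668/5355)(-(5355/961)k²-(10710/961)k-572985/961) + (0)
Last nonzero remainder: -(5355/961)k²-(10710/961)k-572985/961. Dividing through by -5355/961 gives the monic gcd k²+2k+107.

107+2k+k²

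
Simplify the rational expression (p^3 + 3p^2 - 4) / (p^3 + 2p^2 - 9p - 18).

Euclidean algorithm in ℚ[p]:
  p^3 + 3p^2 - 4 = (p^3 + 2p^2 - 9p - 18) + (p^2 + 9p + 14)
  p^3 + 2p^2 - 9p - 18 = (p - 7)(p^2 + 9p + 14) + (40p + 80)
  p^2 + 9p + 14 = ((1/40)p + 7/40)(40p + 80) + (0)
Last nonzero remainder: 40p + 80. Dividing through by 40 gives the monic gcd p + 2.
Cancel p + 2 from numerator and denominator to get the reduced form.

(p^2 + p - 2)/(p^2 - 9)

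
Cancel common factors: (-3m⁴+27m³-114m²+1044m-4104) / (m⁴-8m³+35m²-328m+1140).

Apply the Euclidean algorithm:
  -3m⁴+27m³-114m²+1044m-4104 = (-3)(m⁴-8m³+35m²-328m+1140) + (3m³-9m²+60m-684)
  m⁴-8m³+35m²-328m+1140 = ((1/3)m-5/3)(3m³-9m²+60m-684) + (0)
Last nonzero remainder: 3m³-9m²+60m-684. Dividing through by 3 gives the monic gcd m³-3m²+20m-228.
Cancel m³-3m²+20m-228 from numerator and denominator to get the reduced form.

(-3m+18)/(m-5)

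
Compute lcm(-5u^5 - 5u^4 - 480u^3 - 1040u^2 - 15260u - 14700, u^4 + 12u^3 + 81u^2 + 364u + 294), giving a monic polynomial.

u^6 + 8u^5 + 103u^4 + 880u^3 + 4508u^2 + 24304u + 20580

By polynomial division,
  -5u^5 - 5u^4 - 480u^3 - 1040u^2 - 15260u - 14700 = (-5u + 55)(u^4 + 12u^3 + 81u^2 + 364u + 294) + (-735u^3 - 3675u^2 - 33810u - 30870)
  u^4 + 12u^3 + 81u^2 + 364u + 294 = (-(1/735)u - 1/105)(-735u^3 - 3675u^2 - 33810u - 30870) + (0)
Last nonzero remainder: -735u^3 - 3675u^2 - 33810u - 30870. Dividing through by -735 gives the monic gcd u^3 + 5u^2 + 46u + 42.
Then lcm(f, g) = f·g / gcd(f, g); expanding and making the result monic gives the answer.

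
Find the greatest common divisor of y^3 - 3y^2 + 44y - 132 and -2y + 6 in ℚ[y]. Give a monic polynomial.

y - 3

By polynomial division,
  y^3 - 3y^2 + 44y - 132 = (-(1/2)y^2 - 22)(-2y + 6) + (0)
Last nonzero remainder: -2y + 6. Dividing through by -2 gives the monic gcd y - 3.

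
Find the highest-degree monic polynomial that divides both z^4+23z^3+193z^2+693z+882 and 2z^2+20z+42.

z^2+10z+21

Euclidean algorithm in ℚ[z]:
  z^4+23z^3+193z^2+693z+882 = ((1/2)z^2+(13/2)z+21)(2z^2+20z+42) + (0)
Last nonzero remainder: 2z^2+20z+42. Dividing through by 2 gives the monic gcd z^2+10z+21.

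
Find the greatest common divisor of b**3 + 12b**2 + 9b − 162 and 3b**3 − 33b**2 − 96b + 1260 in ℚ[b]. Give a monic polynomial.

By polynomial division,
  b**3 + 12b**2 + 9b − 162 = (1/3)(3b**3 − 33b**2 − 96b + 1260) + (23b**2 + 41b − 582)
  3b**3 − 33b**2 − 96b + 1260 = ((3/23)b − 882/529)(23b**2 + 41b − 582) + ((25536/529)b + 153216/529)
  23b**2 + 41b − 582 = ((12167/25536)b − 51313/25536)((25536/529)b + 153216/529) + (0)
Last nonzero remainder: (25536/529)b + 153216/529. Dividing through by 25536/529 gives the monic gcd b + 6.

b + 6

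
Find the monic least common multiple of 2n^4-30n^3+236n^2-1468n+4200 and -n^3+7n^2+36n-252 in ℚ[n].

Repeated division with remainder:
  2n^4-30n^3+236n^2-1468n+4200 = (-2n+16)(-n^3+7n^2+36n-252) + (196n^2-2548n+8232)
  -n^3+7n^2+36n-252 = (-(1/196)n-3/98)(196n^2-2548n+8232) + (0)
Last nonzero remainder: 196n^2-2548n+8232. Dividing through by 196 gives the monic gcd n^2-13n+42.
Then lcm(f, g) = f·g / gcd(f, g); expanding and making the result monic gives the answer.

n^5-9n^4+28n^3-26n^2-2304n+12600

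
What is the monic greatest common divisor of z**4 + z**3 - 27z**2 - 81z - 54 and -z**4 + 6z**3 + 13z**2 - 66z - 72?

Repeated division with remainder:
  z**4 + z**3 - 27z**2 - 81z - 54 = (-1)(-z**4 + 6z**3 + 13z**2 - 66z - 72) + (7z**3 - 14z**2 - 147z - 126)
  -z**4 + 6z**3 + 13z**2 - 66z - 72 = (-(1/7)z + 4/7)(7z**3 - 14z**2 - 147z - 126) + (0)
Last nonzero remainder: 7z**3 - 14z**2 - 147z - 126. Dividing through by 7 gives the monic gcd z**3 - 2z**2 - 21z - 18.

z**3 - 2z**2 - 21z - 18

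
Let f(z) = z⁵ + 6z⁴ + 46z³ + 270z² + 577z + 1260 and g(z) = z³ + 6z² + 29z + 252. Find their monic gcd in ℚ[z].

Euclidean algorithm in ℚ[z]:
  z⁵ + 6z⁴ + 46z³ + 270z² + 577z + 1260 = (z² + 17)(z³ + 6z² + 29z + 252) + (−84z² + 84z − 3024)
  z³ + 6z² + 29z + 252 = (−(1/84)z − 1/12)(−84z² + 84z − 3024) + (0)
Last nonzero remainder: −84z² + 84z − 3024. Dividing through by −84 gives the monic gcd z² − z + 36.

z² − z + 36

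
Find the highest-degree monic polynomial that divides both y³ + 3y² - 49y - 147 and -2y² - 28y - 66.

Apply the Euclidean algorithm:
  y³ + 3y² - 49y - 147 = (-(1/2)y + 11/2)(-2y² - 28y - 66) + (72y + 216)
  -2y² - 28y - 66 = (-(1/36)y - 11/36)(72y + 216) + (0)
Last nonzero remainder: 72y + 216. Dividing through by 72 gives the monic gcd y + 3.

y + 3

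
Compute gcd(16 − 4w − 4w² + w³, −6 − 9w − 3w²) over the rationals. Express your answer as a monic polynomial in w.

2 + w

Euclidean algorithm in ℚ[w]:
  w³ − 4w² − 4w + 16 = (−(1/3)w + 7/3)(−3w² − 9w − 6) + (15w + 30)
  −3w² − 9w − 6 = (−(1/5)w − 1/5)(15w + 30) + (0)
Last nonzero remainder: 15w + 30. Dividing through by 15 gives the monic gcd w + 2.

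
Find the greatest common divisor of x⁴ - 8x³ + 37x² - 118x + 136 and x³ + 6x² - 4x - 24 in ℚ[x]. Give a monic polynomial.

x - 2

Repeated division with remainder:
  x⁴ - 8x³ + 37x² - 118x + 136 = (x - 14)(x³ + 6x² - 4x - 24) + (125x² - 150x - 200)
  x³ + 6x² - 4x - 24 = ((1/125)x + 36/625)(125x² - 150x - 200) + ((156/25)x - 312/25)
  125x² - 150x - 200 = ((3125/156)x + 625/39)((156/25)x - 312/25) + (0)
Last nonzero remainder: (156/25)x - 312/25. Dividing through by 156/25 gives the monic gcd x - 2.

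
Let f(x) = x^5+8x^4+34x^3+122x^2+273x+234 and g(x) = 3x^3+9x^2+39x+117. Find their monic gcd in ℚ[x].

x^3+3x^2+13x+39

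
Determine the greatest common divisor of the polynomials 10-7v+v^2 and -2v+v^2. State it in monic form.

Euclidean algorithm in ℚ[v]:
  v^2-7v+10 = (v^2-2v) + (-5v+10)
  v^2-2v = (-(1/5)v)(-5v+10) + (0)
Last nonzero remainder: -5v+10. Dividing through by -5 gives the monic gcd v-2.

-2+v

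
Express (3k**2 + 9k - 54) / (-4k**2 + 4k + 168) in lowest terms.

By polynomial division,
  3k**2 + 9k - 54 = (-3/4)(-4k**2 + 4k + 168) + (12k + 72)
  -4k**2 + 4k + 168 = (-(1/3)k + 7/3)(12k + 72) + (0)
Last nonzero remainder: 12k + 72. Dividing through by 12 gives the monic gcd k + 6.
Cancel k + 6 from numerator and denominator to get the reduced form.

(-3k + 9)/(4k - 28)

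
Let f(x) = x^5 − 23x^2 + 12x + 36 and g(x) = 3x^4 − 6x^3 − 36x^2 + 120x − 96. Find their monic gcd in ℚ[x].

Repeated division with remainder:
  x^5 − 23x^2 + 12x + 36 = ((1/3)x + 2/3)(3x^4 − 6x^3 − 36x^2 + 120x − 96) + (16x^3 − 39x^2 − 36x + 100)
  3x^4 − 6x^3 − 36x^2 + 120x − 96 = ((3/16)x + 21/256)(16x^3 − 39x^2 − 36x + 100) + (−(6669/256)x^2 + (6669/64)x − 6669/64)
  16x^3 − 39x^2 − 36x + 100 = (−(4096/6669)x − 6400/6669)(−(6669/256)x^2 + (6669/64)x − 6669/64) + (0)
Last nonzero remainder: −(6669/256)x^2 + (6669/64)x − 6669/64. Dividing through by −6669/256 gives the monic gcd x^2 − 4x + 4.

x^2 − 4x + 4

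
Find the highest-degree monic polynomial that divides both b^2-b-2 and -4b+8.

b-2

Repeated division with remainder:
  b^2-b-2 = (-(1/4)b-1/4)(-4b+8) + (0)
Last nonzero remainder: -4b+8. Dividing through by -4 gives the monic gcd b-2.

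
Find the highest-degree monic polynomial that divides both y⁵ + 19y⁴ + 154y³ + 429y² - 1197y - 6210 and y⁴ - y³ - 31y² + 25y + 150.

Euclidean algorithm in ℚ[y]:
  y⁵ + 19y⁴ + 154y³ + 429y² - 1197y - 6210 = (y + 20)(y⁴ - y³ - 31y² + 25y + 150) + (205y³ + 1024y² - 1847y - 9210)
  y⁴ - y³ - 31y² + 25y + 150 = ((1/205)y - 1229/42025)(205y³ + 1024y² - 1847y - 9210) + ((334356/42025)y² + (668712/42025)y - 1003068/8405)
  205y³ + 1024y² - 1847y - 9210 = ((8615125/334356)y + 12901675/167178)((334356/42025)y² + (668712/42025)y - 1003068/8405) + (0)
Last nonzero remainder: (334356/42025)y² + (668712/42025)y - 1003068/8405. Dividing through by 334356/42025 gives the monic gcd y² + 2y - 15.

y² + 2y - 15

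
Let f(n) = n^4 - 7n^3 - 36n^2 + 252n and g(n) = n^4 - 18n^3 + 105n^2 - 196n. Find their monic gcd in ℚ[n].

n^2 - 7n

Euclidean algorithm in ℚ[n]:
  n^4 - 7n^3 - 36n^2 + 252n = (n^4 - 18n^3 + 105n^2 - 196n) + (11n^3 - 141n^2 + 448n)
  n^4 - 18n^3 + 105n^2 - 196n = ((1/11)n - 57/121)(11n^3 - 141n^2 + 448n) + (-(260/121)n^2 + (1820/121)n)
  11n^3 - 141n^2 + 448n = (-(1331/260)n + 1936/65)(-(260/121)n^2 + (1820/121)n) + (0)
Last nonzero remainder: -(260/121)n^2 + (1820/121)n. Dividing through by -260/121 gives the monic gcd n^2 - 7n.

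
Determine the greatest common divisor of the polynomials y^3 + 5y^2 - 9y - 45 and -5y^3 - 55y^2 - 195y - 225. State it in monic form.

y^2 + 8y + 15

Apply the Euclidean algorithm:
  y^3 + 5y^2 - 9y - 45 = (-1/5)(-5y^3 - 55y^2 - 195y - 225) + (-6y^2 - 48y - 90)
  -5y^3 - 55y^2 - 195y - 225 = ((5/6)y + 5/2)(-6y^2 - 48y - 90) + (0)
Last nonzero remainder: -6y^2 - 48y - 90. Dividing through by -6 gives the monic gcd y^2 + 8y + 15.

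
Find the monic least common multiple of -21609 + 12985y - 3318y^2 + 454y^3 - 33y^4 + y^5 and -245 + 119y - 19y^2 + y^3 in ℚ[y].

108045 - 86534y + 29575y^2 - 5588y^3 + 619y^4 - 38y^5 + y^6

Euclidean algorithm in ℚ[y]:
  y^5 - 33y^4 + 454y^3 - 3318y^2 + 12985y - 21609 = (y^2 - 14y + 69)(y^3 - 19y^2 + 119y - 245) + (-96y^2 + 1344y - 4704)
  y^3 - 19y^2 + 119y - 245 = (-(1/96)y + 5/96)(-96y^2 + 1344y - 4704) + (0)
Last nonzero remainder: -96y^2 + 1344y - 4704. Dividing through by -96 gives the monic gcd y^2 - 14y + 49.
Then lcm(f, g) = f·g / gcd(f, g); expanding and making the result monic gives the answer.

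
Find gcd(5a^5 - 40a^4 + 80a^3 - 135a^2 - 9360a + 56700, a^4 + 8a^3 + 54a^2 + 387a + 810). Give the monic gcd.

a^3 + 5a^2 + 39a + 270

Euclidean algorithm in ℚ[a]:
  5a^5 - 40a^4 + 80a^3 - 135a^2 - 9360a + 56700 = (5a - 80)(a^4 + 8a^3 + 54a^2 + 387a + 810) + (450a^3 + 2250a^2 + 17550a + 121500)
  a^4 + 8a^3 + 54a^2 + 387a + 810 = ((1/450)a + 1/150)(450a^3 + 2250a^2 + 17550a + 121500) + (0)
Last nonzero remainder: 450a^3 + 2250a^2 + 17550a + 121500. Dividing through by 450 gives the monic gcd a^3 + 5a^2 + 39a + 270.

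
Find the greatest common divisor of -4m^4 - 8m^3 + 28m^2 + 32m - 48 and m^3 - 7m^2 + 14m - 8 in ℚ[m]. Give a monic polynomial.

Repeated division with remainder:
  -4m^4 - 8m^3 + 28m^2 + 32m - 48 = (-4m - 36)(m^3 - 7m^2 + 14m - 8) + (-168m^2 + 504m - 336)
  m^3 - 7m^2 + 14m - 8 = (-(1/168)m + 1/42)(-168m^2 + 504m - 336) + (0)
Last nonzero remainder: -168m^2 + 504m - 336. Dividing through by -168 gives the monic gcd m^2 - 3m + 2.

m^2 - 3m + 2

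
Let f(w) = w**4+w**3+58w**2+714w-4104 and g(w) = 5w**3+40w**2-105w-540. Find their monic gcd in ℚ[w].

w**2+5w-36

By polynomial division,
  w**4+w**3+58w**2+714w-4104 = ((1/5)w-7/5)(5w**3+40w**2-105w-540) + (135w**2+675w-4860)
  5w**3+40w**2-105w-540 = ((1/27)w+1/9)(135w**2+675w-4860) + (0)
Last nonzero remainder: 135w**2+675w-4860. Dividing through by 135 gives the monic gcd w**2+5w-36.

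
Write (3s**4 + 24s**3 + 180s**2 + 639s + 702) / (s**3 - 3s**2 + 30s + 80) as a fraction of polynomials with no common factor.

(3s**3 + 18s**2 + 144s + 351)/(s**2 - 5s + 40)

Apply the Euclidean algorithm:
  3s**4 + 24s**3 + 180s**2 + 639s + 702 = (3s + 33)(s**3 - 3s**2 + 30s + 80) + (189s**2 - 591s - 1938)
  s**3 - 3s**2 + 30s + 80 = ((1/189)s + 8/11907)(189s**2 - 591s - 1938) + ((161344/3969)s + 322688/3969)
  189s**2 - 591s - 1938 = ((750141/161344)s - 3845961/161344)((161344/3969)s + 322688/3969) + (0)
Last nonzero remainder: (161344/3969)s + 322688/3969. Dividing through by 161344/3969 gives the monic gcd s + 2.
Cancel s + 2 from numerator and denominator to get the reduced form.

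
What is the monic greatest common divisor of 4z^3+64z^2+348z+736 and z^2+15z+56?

By polynomial division,
  4z^3+64z^2+348z+736 = (4z+4)(z^2+15z+56) + (64z+512)
  z^2+15z+56 = ((1/64)z+7/64)(64z+512) + (0)
Last nonzero remainder: 64z+512. Dividing through by 64 gives the monic gcd z+8.

z+8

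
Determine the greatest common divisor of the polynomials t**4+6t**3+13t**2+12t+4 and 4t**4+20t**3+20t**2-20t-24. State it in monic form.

t**2+3t+2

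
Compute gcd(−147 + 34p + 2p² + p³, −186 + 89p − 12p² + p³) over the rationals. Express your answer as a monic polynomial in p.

−3 + p

Apply the Euclidean algorithm:
  p³ + 2p² + 34p − 147 = (p³ − 12p² + 89p − 186) + (14p² − 55p + 39)
  p³ − 12p² + 89p − 186 = ((1/14)p − 113/196)(14p² − 55p + 39) + ((10683/196)p − 32049/196)
  14p² − 55p + 39 = ((2744/10683)p − 2548/10683)((10683/196)p − 32049/196) + (0)
Last nonzero remainder: (10683/196)p − 32049/196. Dividing through by 10683/196 gives the monic gcd p − 3.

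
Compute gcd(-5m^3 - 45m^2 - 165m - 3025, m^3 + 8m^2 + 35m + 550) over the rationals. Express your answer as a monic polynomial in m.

m^2 - 2m + 55

Euclidean algorithm in ℚ[m]:
  -5m^3 - 45m^2 - 165m - 3025 = (-5)(m^3 + 8m^2 + 35m + 550) + (-5m^2 + 10m - 275)
  m^3 + 8m^2 + 35m + 550 = (-(1/5)m - 2)(-5m^2 + 10m - 275) + (0)
Last nonzero remainder: -5m^2 + 10m - 275. Dividing through by -5 gives the monic gcd m^2 - 2m + 55.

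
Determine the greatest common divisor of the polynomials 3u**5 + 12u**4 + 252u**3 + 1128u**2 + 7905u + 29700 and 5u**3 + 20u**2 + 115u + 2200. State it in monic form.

Apply the Euclidean algorithm:
  3u**5 + 12u**4 + 252u**3 + 1128u**2 + 7905u + 29700 = ((3/5)u**2 + 183/5)(5u**3 + 20u**2 + 115u + 2200) + (-924u**2 + 3696u - 50820)
  5u**3 + 20u**2 + 115u + 2200 = (-(5/924)u - 10/231)(-924u**2 + 3696u - 50820) + (0)
Last nonzero remainder: -924u**2 + 3696u - 50820. Dividing through by -924 gives the monic gcd u**2 - 4u + 55.

u**2 - 4u + 55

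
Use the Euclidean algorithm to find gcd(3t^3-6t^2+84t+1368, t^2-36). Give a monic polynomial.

By polynomial division,
  3t^3-6t^2+84t+1368 = (3t-6)(t^2-36) + (192t+1152)
  t^2-36 = ((1/192)t-1/32)(192t+1152) + (0)
Last nonzero remainder: 192t+1152. Dividing through by 192 gives the monic gcd t+6.

t+6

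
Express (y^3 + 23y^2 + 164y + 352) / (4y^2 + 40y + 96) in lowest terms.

Repeated division with remainder:
  y^3 + 23y^2 + 164y + 352 = ((1/4)y + 13/4)(4y^2 + 40y + 96) + (10y + 40)
  4y^2 + 40y + 96 = ((2/5)y + 12/5)(10y + 40) + (0)
Last nonzero remainder: 10y + 40. Dividing through by 10 gives the monic gcd y + 4.
Cancel y + 4 from numerator and denominator to get the reduced form.

(y^2 + 19y + 88)/(4y + 24)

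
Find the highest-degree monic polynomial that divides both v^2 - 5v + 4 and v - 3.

By polynomial division,
  v^2 - 5v + 4 = (v - 2)(v - 3) + (-2)
  v - 3 = (-(1/2)v + 3/2)(-2) + (0)
The last nonzero remainder is the constant -2, so the polynomials are coprime and gcd = 1.

1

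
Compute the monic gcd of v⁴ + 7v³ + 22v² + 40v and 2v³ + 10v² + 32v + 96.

v + 4

Euclidean algorithm in ℚ[v]:
  v⁴ + 7v³ + 22v² + 40v = ((1/2)v + 1)(2v³ + 10v² + 32v + 96) + (-4v² - 40v - 96)
  2v³ + 10v² + 32v + 96 = (-(1/2)v + 5/2)(-4v² - 40v - 96) + (84v + 336)
  -4v² - 40v - 96 = (-(1/21)v - 2/7)(84v + 336) + (0)
Last nonzero remainder: 84v + 336. Dividing through by 84 gives the monic gcd v + 4.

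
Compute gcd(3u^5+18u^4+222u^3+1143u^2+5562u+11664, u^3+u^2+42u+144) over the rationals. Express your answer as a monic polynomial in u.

u^3+u^2+42u+144

Apply the Euclidean algorithm:
  3u^5+18u^4+222u^3+1143u^2+5562u+11664 = (3u^2+15u+81)(u^3+u^2+42u+144) + (0)
The last nonzero remainder u^3+u^2+42u+144 is already monic.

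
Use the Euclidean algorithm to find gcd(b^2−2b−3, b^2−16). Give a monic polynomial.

1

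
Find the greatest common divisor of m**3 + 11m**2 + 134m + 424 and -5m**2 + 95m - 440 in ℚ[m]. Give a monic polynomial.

By polynomial division,
  m**3 + 11m**2 + 134m + 424 = (-(1/5)m - 6)(-5m**2 + 95m - 440) + (616m - 2216)
  -5m**2 + 95m - 440 = (-(5/616)m + 2965/23716)(616m - 2216) + (-966150/5929)
  616m - 2216 = (-(1826132/483075)m + 6569332/483075)(-966150/5929) + (0)
The last nonzero remainder is the constant -966150/5929, so the polynomials are coprime and gcd = 1.

1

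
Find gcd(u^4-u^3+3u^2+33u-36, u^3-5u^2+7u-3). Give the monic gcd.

u-1

By polynomial division,
  u^4-u^3+3u^2+33u-36 = (u+4)(u^3-5u^2+7u-3) + (16u^2+8u-24)
  u^3-5u^2+7u-3 = ((1/16)u-11/32)(16u^2+8u-24) + ((45/4)u-45/4)
  16u^2+8u-24 = ((64/45)u+32/15)((45/4)u-45/4) + (0)
Last nonzero remainder: (45/4)u-45/4. Dividing through by 45/4 gives the monic gcd u-1.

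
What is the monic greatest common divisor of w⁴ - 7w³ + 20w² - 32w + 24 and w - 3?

w - 3

Repeated division with remainder:
  w⁴ - 7w³ + 20w² - 32w + 24 = (w³ - 4w² + 8w - 8)(w - 3) + (0)
The last nonzero remainder w - 3 is already monic.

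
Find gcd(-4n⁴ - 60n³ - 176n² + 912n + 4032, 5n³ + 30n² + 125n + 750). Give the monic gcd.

n + 6

Apply the Euclidean algorithm:
  -4n⁴ - 60n³ - 176n² + 912n + 4032 = (-(4/5)n - 36/5)(5n³ + 30n² + 125n + 750) + (140n² + 2412n + 9432)
  5n³ + 30n² + 125n + 750 = ((1/28)n - 393/980)(140n² + 2412n + 9432) + ((185074/245)n + 1110444/245)
  140n² + 2412n + 9432 = ((17150/92537)n + 192570/92537)((185074/245)n + 1110444/245) + (0)
Last nonzero remainder: (185074/245)n + 1110444/245. Dividing through by 185074/245 gives the monic gcd n + 6.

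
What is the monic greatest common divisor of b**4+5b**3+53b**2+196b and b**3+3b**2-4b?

Repeated division with remainder:
  b**4+5b**3+53b**2+196b = (b+2)(b**3+3b**2-4b) + (51b**2+204b)
  b**3+3b**2-4b = ((1/51)b-1/51)(51b**2+204b) + (0)
Last nonzero remainder: 51b**2+204b. Dividing through by 51 gives the monic gcd b**2+4b.

b**2+4b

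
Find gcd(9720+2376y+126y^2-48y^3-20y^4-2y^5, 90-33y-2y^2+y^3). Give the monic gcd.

-30+y+y^2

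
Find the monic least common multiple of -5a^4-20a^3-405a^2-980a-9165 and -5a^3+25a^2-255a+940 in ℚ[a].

By polynomial division,
  -5a^4-20a^3-405a^2-980a-9165 = (a+9)(-5a^3+25a^2-255a+940) + (-375a^2+375a-17625)
  -5a^3+25a^2-255a+940 = ((1/75)a-4/75)(-375a^2+375a-17625) + (0)
Last nonzero remainder: -375a^2+375a-17625. Dividing through by -375 gives the monic gcd a^2-a+47.
Then lcm(f, g) = f·g / gcd(f, g); expanding and making the result monic gives the answer.

a^5+65a^3-128a^2+1049a-7332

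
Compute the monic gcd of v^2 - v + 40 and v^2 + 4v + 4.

Euclidean algorithm in ℚ[v]:
  v^2 - v + 40 = (v^2 + 4v + 4) + (-5v + 36)
  v^2 + 4v + 4 = (-(1/5)v - 56/25)(-5v + 36) + (2116/25)
  -5v + 36 = (-(125/2116)v + 225/529)(2116/25) + (0)
The last nonzero remainder is the constant 2116/25, so the polynomials are coprime and gcd = 1.

1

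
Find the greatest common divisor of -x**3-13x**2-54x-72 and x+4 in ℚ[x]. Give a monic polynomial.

x+4

Apply the Euclidean algorithm:
  -x**3-13x**2-54x-72 = (-x**2-9x-18)(x+4) + (0)
The last nonzero remainder x+4 is already monic.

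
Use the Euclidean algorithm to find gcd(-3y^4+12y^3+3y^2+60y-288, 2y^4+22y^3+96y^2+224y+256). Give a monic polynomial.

y^2+3y+8

By polynomial division,
  -3y^4+12y^3+3y^2+60y-288 = (-3/2)(2y^4+22y^3+96y^2+224y+256) + (45y^3+147y^2+396y+96)
  2y^4+22y^3+96y^2+224y+256 = ((2/45)y+232/675)(45y^3+147y^2+396y+96) + ((6272/225)y^2+(6272/75)y+50176/225)
  45y^3+147y^2+396y+96 = ((10125/6272)y+675/1568)((6272/225)y^2+(6272/75)y+50176/225) + (0)
Last nonzero remainder: (6272/225)y^2+(6272/75)y+50176/225. Dividing through by 6272/225 gives the monic gcd y^2+3y+8.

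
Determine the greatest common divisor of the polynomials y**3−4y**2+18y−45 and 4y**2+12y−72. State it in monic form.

Apply the Euclidean algorithm:
  y**3−4y**2+18y−45 = ((1/4)y−7/4)(4y**2+12y−72) + (57y−171)
  4y**2+12y−72 = ((4/57)y+8/19)(57y−171) + (0)
Last nonzero remainder: 57y−171. Dividing through by 57 gives the monic gcd y−3.

y−3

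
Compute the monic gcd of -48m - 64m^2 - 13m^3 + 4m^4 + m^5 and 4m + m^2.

4m + m^2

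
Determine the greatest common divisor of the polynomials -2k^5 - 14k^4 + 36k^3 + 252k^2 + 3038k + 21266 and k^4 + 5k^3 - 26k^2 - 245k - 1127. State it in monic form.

By polynomial division,
  -2k^5 - 14k^4 + 36k^3 + 252k^2 + 3038k + 21266 = (-2k - 4)(k^4 + 5k^3 - 26k^2 - 245k - 1127) + (4k^3 - 342k^2 - 196k + 16758)
  k^4 + 5k^3 - 26k^2 - 245k - 1127 = ((1/4)k + 181/8)(4k^3 - 342k^2 - 196k + 16758) + ((31043/4)k^2 - 1521107/4)
  4k^3 - 342k^2 - 196k + 16758 = ((16/31043)k - 1368/31043)((31043/4)k^2 - 1521107/4) + (0)
Last nonzero remainder: (31043/4)k^2 - 1521107/4. Dividing through by 31043/4 gives the monic gcd k^2 - 49.

k^2 - 49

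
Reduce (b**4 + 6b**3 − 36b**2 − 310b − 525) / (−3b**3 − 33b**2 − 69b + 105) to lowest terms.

Repeated division with remainder:
  b**4 + 6b**3 − 36b**2 − 310b − 525 = (−(1/3)b + 5/3)(−3b**3 − 33b**2 − 69b + 105) + (−4b**2 − 160b − 700)
  −3b**3 − 33b**2 − 69b + 105 = ((3/4)b − 87/4)(−4b**2 − 160b − 700) + (−3024b − 15120)
  −4b**2 − 160b − 700 = ((1/756)b + 5/108)(−3024b − 15120) + (0)
Last nonzero remainder: −3024b − 15120. Dividing through by −3024 gives the monic gcd b + 5.
Cancel b + 5 from numerator and denominator to get the reduced form.

(−b**3 − b**2 + 41b + 105)/(3b**2 + 18b − 21)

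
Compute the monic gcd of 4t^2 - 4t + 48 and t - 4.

Repeated division with remainder:
  4t^2 - 4t + 48 = (4t + 12)(t - 4) + (96)
  t - 4 = ((1/96)t - 1/24)(96) + (0)
The last nonzero remainder is the constant 96, so the polynomials are coprime and gcd = 1.

1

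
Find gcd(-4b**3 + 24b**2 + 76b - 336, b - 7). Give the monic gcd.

b - 7

Apply the Euclidean algorithm:
  -4b**3 + 24b**2 + 76b - 336 = (-4b**2 - 4b + 48)(b - 7) + (0)
The last nonzero remainder b - 7 is already monic.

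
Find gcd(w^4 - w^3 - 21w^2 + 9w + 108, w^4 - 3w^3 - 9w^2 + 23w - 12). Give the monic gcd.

w^2 - w - 12

Euclidean algorithm in ℚ[w]:
  w^4 - w^3 - 21w^2 + 9w + 108 = (w^4 - 3w^3 - 9w^2 + 23w - 12) + (2w^3 - 12w^2 - 14w + 120)
  w^4 - 3w^3 - 9w^2 + 23w - 12 = ((1/2)w + 3/2)(2w^3 - 12w^2 - 14w + 120) + (16w^2 - 16w - 192)
  2w^3 - 12w^2 - 14w + 120 = ((1/8)w - 5/8)(16w^2 - 16w - 192) + (0)
Last nonzero remainder: 16w^2 - 16w - 192. Dividing through by 16 gives the monic gcd w^2 - w - 12.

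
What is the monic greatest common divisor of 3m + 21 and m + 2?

1

By polynomial division,
  3m + 21 = (3)(m + 2) + (15)
  m + 2 = ((1/15)m + 2/15)(15) + (0)
The last nonzero remainder is the constant 15, so the polynomials are coprime and gcd = 1.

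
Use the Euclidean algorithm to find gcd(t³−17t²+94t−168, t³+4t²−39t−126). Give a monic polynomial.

t−6

Euclidean algorithm in ℚ[t]:
  t³−17t²+94t−168 = (t³+4t²−39t−126) + (−21t²+133t−42)
  t³+4t²−39t−126 = (−(1/21)t−31/63)(−21t²+133t−42) + ((220/9)t−440/3)
  −21t²+133t−42 = (−(189/220)t+63/220)((220/9)t−440/3) + (0)
Last nonzero remainder: (220/9)t−440/3. Dividing through by 220/9 gives the monic gcd t−6.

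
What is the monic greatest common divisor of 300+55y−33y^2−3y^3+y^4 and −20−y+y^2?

−20−y+y^2

Repeated division with remainder:
  y^4−3y^3−33y^2+55y+300 = (y^2−2y−15)(y^2−y−20) + (0)
The last nonzero remainder y^2−y−20 is already monic.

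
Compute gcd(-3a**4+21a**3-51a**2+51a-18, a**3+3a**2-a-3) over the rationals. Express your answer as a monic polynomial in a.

By polynomial division,
  -3a**4+21a**3-51a**2+51a-18 = (-3a+30)(a**3+3a**2-a-3) + (-144a**2+72a+72)
  a**3+3a**2-a-3 = (-(1/144)a-7/288)(-144a**2+72a+72) + ((5/4)a-5/4)
  -144a**2+72a+72 = (-(576/5)a-288/5)((5/4)a-5/4) + (0)
Last nonzero remainder: (5/4)a-5/4. Dividing through by 5/4 gives the monic gcd a-1.

a-1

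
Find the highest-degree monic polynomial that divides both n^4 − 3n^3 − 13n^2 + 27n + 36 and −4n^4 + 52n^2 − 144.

Apply the Euclidean algorithm:
  n^4 − 3n^3 − 13n^2 + 27n + 36 = (−1/4)(−4n^4 + 52n^2 − 144) + (−3n^3 + 27n)
  −4n^4 + 52n^2 − 144 = ((4/3)n)(−3n^3 + 27n) + (16n^2 − 144)
  −3n^3 + 27n = (−(3/16)n)(16n^2 − 144) + (0)
Last nonzero remainder: 16n^2 − 144. Dividing through by 16 gives the monic gcd n^2 − 9.

n^2 − 9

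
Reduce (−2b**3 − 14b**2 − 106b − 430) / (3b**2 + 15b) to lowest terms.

(−2b**2 − 4b − 86)/(3b)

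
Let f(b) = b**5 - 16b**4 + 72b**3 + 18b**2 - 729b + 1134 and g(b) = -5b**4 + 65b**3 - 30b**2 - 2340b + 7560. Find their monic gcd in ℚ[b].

Euclidean algorithm in ℚ[b]:
  b**5 - 16b**4 + 72b**3 + 18b**2 - 729b + 1134 = (-(1/5)b + 3/5)(-5b**4 + 65b**3 - 30b**2 - 2340b + 7560) + (27b**3 - 432b**2 + 2187b - 3402)
  -5b**4 + 65b**3 - 30b**2 - 2340b + 7560 = (-(5/27)b - 5/9)(27b**3 - 432b**2 + 2187b - 3402) + (135b**2 - 1755b + 5670)
  27b**3 - 432b**2 + 2187b - 3402 = ((1/5)b - 3/5)(135b**2 - 1755b + 5670) + (0)
Last nonzero remainder: 135b**2 - 1755b + 5670. Dividing through by 135 gives the monic gcd b**2 - 13b + 42.

b**2 - 13b + 42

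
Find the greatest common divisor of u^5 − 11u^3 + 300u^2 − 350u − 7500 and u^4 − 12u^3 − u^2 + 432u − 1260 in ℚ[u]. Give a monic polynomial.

By polynomial division,
  u^5 − 11u^3 + 300u^2 − 350u − 7500 = (u + 12)(u^4 − 12u^3 − u^2 + 432u − 1260) + (134u^3 − 120u^2 − 4274u + 7620)
  u^4 − 12u^3 − u^2 + 432u − 1260 = ((1/134)u − 372/4489)(134u^3 − 120u^2 − 4274u + 7620) + ((94050/4489)u^2 + (94050/4489)u − 2821500/4489)
  134u^3 − 120u^2 − 4274u + 7620 = ((300763/47025)u − 570103/47025)((94050/4489)u^2 + (94050/4489)u − 2821500/4489) + (0)
Last nonzero remainder: (94050/4489)u^2 + (94050/4489)u − 2821500/4489. Dividing through by 94050/4489 gives the monic gcd u^2 + u − 30.

u^2 + u − 30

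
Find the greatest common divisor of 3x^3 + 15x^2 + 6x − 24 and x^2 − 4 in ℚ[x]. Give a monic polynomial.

By polynomial division,
  3x^3 + 15x^2 + 6x − 24 = (3x + 15)(x^2 − 4) + (18x + 36)
  x^2 − 4 = ((1/18)x − 1/9)(18x + 36) + (0)
Last nonzero remainder: 18x + 36. Dividing through by 18 gives the monic gcd x + 2.

x + 2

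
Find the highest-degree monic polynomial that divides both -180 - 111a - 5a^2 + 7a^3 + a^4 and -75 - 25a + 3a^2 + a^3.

Repeated division with remainder:
  a^4 + 7a^3 - 5a^2 - 111a - 180 = (a + 4)(a^3 + 3a^2 - 25a - 75) + (8a^2 + 64a + 120)
  a^3 + 3a^2 - 25a - 75 = ((1/8)a - 5/8)(8a^2 + 64a + 120) + (0)
Last nonzero remainder: 8a^2 + 64a + 120. Dividing through by 8 gives the monic gcd a^2 + 8a + 15.

15 + 8a + a^2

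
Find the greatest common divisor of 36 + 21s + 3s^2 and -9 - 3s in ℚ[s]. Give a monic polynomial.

3 + s

Euclidean algorithm in ℚ[s]:
  3s^2 + 21s + 36 = (-s - 4)(-3s - 9) + (0)
Last nonzero remainder: -3s - 9. Dividing through by -3 gives the monic gcd s + 3.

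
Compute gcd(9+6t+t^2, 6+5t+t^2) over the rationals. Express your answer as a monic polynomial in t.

3+t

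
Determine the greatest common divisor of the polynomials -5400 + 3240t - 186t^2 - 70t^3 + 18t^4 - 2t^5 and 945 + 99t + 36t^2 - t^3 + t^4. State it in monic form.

Repeated division with remainder:
  -2t^5 + 18t^4 - 70t^3 - 186t^2 + 3240t - 5400 = (-2t + 16)(t^4 - t^3 + 36t^2 + 99t + 945) + (18t^3 - 564t^2 + 3546t - 20520)
  t^4 - t^3 + 36t^2 + 99t + 945 = ((1/18)t + 91/54)(18t^3 - 564t^2 + 3546t - 20520) + ((7105/9)t^2 - (14210/3)t + 35525)
  18t^3 - 564t^2 + 3546t - 20520 = ((162/7105)t - 4104/7105)((7105/9)t^2 - (14210/3)t + 35525) + (0)
Last nonzero remainder: (7105/9)t^2 - (14210/3)t + 35525. Dividing through by 7105/9 gives the monic gcd t^2 - 6t + 45.

45 - 6t + t^2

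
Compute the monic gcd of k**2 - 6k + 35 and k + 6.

1

By polynomial division,
  k**2 - 6k + 35 = (k - 12)(k + 6) + (107)
  k + 6 = ((1/107)k + 6/107)(107) + (0)
The last nonzero remainder is the constant 107, so the polynomials are coprime and gcd = 1.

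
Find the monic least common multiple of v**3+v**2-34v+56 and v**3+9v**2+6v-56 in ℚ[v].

By polynomial division,
  v**3+v**2-34v+56 = (v**3+9v**2+6v-56) + (-8v**2-40v+112)
  v**3+9v**2+6v-56 = (-(1/8)v-1/2)(-8v**2-40v+112) + (0)
Last nonzero remainder: -8v**2-40v+112. Dividing through by -8 gives the monic gcd v**2+5v-14.
Then lcm(f, g) = f·g / gcd(f, g); expanding and making the result monic gives the answer.

v**4+5v**3-30v**2-80v+224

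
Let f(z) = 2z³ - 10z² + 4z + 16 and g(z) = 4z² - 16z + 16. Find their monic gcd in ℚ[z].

Apply the Euclidean algorithm:
  2z³ - 10z² + 4z + 16 = ((1/2)z - 1/2)(4z² - 16z + 16) + (-12z + 24)
  4z² - 16z + 16 = (-(1/3)z + 2/3)(-12z + 24) + (0)
Last nonzero remainder: -12z + 24. Dividing through by -12 gives the monic gcd z - 2.

z - 2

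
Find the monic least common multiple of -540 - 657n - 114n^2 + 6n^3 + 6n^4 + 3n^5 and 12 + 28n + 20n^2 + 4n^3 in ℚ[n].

Euclidean algorithm in ℚ[n]:
  3n^5 + 6n^4 + 6n^3 - 114n^2 - 657n - 540 = ((3/4)n^2 - (9/4)n + 15/2)(4n^3 + 20n^2 + 28n + 12) + (-210n^2 - 840n - 630)
  4n^3 + 20n^2 + 28n + 12 = (-(2/105)n - 2/105)(-210n^2 - 840n - 630) + (0)
Last nonzero remainder: -210n^2 - 840n - 630. Dividing through by -210 gives the monic gcd n^2 + 4n + 3.
Then lcm(f, g) = f·g / gcd(f, g); expanding and making the result monic gives the answer.

-180 - 399n - 257n^2 - 36n^3 + 4n^4 + 3n^5 + n^6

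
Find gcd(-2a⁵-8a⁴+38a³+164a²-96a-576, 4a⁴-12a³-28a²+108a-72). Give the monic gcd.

a²+a-6

Apply the Euclidean algorithm:
  -2a⁵-8a⁴+38a³+164a²-96a-576 = (-(1/2)a-7/2)(4a⁴-12a³-28a²+108a-72) + (-18a³+120a²+246a-828)
  4a⁴-12a³-28a²+108a-72 = (-(2/9)a-22/27)(-18a³+120a²+246a-828) + ((1120/9)a²+(1120/9)a-2240/3)
  -18a³+120a²+246a-828 = (-(81/560)a+621/560)((1120/9)a²+(1120/9)a-2240/3) + (0)
Last nonzero remainder: (1120/9)a²+(1120/9)a-2240/3. Dividing through by 1120/9 gives the monic gcd a²+a-6.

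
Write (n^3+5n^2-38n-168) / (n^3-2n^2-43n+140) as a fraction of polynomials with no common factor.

(n^2-2n-24)/(n^2-9n+20)

Apply the Euclidean algorithm:
  n^3+5n^2-38n-168 = (n^3-2n^2-43n+140) + (7n^2+5n-308)
  n^3-2n^2-43n+140 = ((1/7)n-19/49)(7n^2+5n-308) + ((144/49)n+144/7)
  7n^2+5n-308 = ((343/144)n-539/36)((144/49)n+144/7) + (0)
Last nonzero remainder: (144/49)n+144/7. Dividing through by 144/49 gives the monic gcd n+7.
Cancel n+7 from numerator and denominator to get the reduced form.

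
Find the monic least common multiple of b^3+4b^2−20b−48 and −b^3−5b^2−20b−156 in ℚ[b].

b^5+3b^4+2b^3+76b^2−472b−1248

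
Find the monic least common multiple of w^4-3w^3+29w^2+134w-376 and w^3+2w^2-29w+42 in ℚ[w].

Repeated division with remainder:
  w^4-3w^3+29w^2+134w-376 = (w-5)(w^3+2w^2-29w+42) + (68w^2-53w-166)
  w^3+2w^2-29w+42 = ((1/68)w+189/4624)(68w^2-53w-166) + (-(112791/4624)w+112791/2312)
  68w^2-53w-166 = (-(314432/112791)w-383792/112791)(-(112791/4624)w+112791/2312) + (0)
Last nonzero remainder: -(112791/4624)w+112791/2312. Dividing through by -112791/4624 gives the monic gcd w-2.
Then lcm(f, g) = f·g / gcd(f, g); expanding and making the result monic gives the answer.

w^6+w^5-4w^4+313w^3-449w^2-4318w+7896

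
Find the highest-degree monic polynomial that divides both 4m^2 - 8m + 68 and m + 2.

1

Apply the Euclidean algorithm:
  4m^2 - 8m + 68 = (4m - 16)(m + 2) + (100)
  m + 2 = ((1/100)m + 1/50)(100) + (0)
The last nonzero remainder is the constant 100, so the polynomials are coprime and gcd = 1.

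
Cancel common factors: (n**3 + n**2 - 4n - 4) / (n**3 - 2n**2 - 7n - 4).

(n**2 - 4)/(n**2 - 3n - 4)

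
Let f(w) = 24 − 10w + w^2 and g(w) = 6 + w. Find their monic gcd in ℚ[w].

1

Euclidean algorithm in ℚ[w]:
  w^2 − 10w + 24 = (w − 16)(w + 6) + (120)
  w + 6 = ((1/120)w + 1/20)(120) + (0)
The last nonzero remainder is the constant 120, so the polynomials are coprime and gcd = 1.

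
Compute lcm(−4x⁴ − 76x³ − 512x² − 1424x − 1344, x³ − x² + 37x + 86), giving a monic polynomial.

By polynomial division,
  −4x⁴ − 76x³ − 512x² − 1424x − 1344 = (−4x − 80)(x³ − x² + 37x + 86) + (−444x² + 1880x + 5536)
  x³ − x² + 37x + 86 = (−(1/444)x − 359/49284)(−444x² + 1880x + 5536) + ((778231/12321)x + 1556462/12321)
  −444x² + 1880x + 5536 = (−(5470524/778231)x + 34104528/778231)((778231/12321)x + 1556462/12321) + (0)
Last nonzero remainder: (778231/12321)x + 1556462/12321. Dividing through by 778231/12321 gives the monic gcd x + 2.
Then lcm(f, g) = f·g / gcd(f, g); expanding and making the result monic gives the answer.

x⁶ + 16x⁵ + 114x⁴ + 789x³ + 4772x² + 14300x + 14448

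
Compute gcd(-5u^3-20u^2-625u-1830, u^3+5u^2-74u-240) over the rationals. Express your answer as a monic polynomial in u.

u+3

Euclidean algorithm in ℚ[u]:
  -5u^3-20u^2-625u-1830 = (-5)(u^3+5u^2-74u-240) + (5u^2-995u-3030)
  u^3+5u^2-74u-240 = ((1/5)u+204/5)(5u^2-995u-3030) + (41128u+123384)
  5u^2-995u-3030 = ((5/41128)u-505/20564)(41128u+123384) + (0)
Last nonzero remainder: 41128u+123384. Dividing through by 41128 gives the monic gcd u+3.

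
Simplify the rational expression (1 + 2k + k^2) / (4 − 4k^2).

(−1 − k)/(−4 + 4k)

Apply the Euclidean algorithm:
  k^2 + 2k + 1 = (−1/4)(−4k^2 + 4) + (2k + 2)
  −4k^2 + 4 = (−2k + 2)(2k + 2) + (0)
Last nonzero remainder: 2k + 2. Dividing through by 2 gives the monic gcd k + 1.
Cancel k + 1 from numerator and denominator to get the reduced form.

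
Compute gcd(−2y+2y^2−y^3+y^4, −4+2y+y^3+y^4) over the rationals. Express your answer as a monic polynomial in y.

−2+2y−y^2+y^3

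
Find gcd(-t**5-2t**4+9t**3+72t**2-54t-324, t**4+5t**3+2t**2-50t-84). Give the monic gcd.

t**2-t-6

By polynomial division,
  -t**5-2t**4+9t**3+72t**2-54t-324 = (-t+3)(t**4+5t**3+2t**2-50t-84) + (-4t**3+16t**2+12t-72)
  t**4+5t**3+2t**2-50t-84 = (-(1/4)t-9/4)(-4t**3+16t**2+12t-72) + (41t**2-41t-246)
  -4t**3+16t**2+12t-72 = (-(4/41)t+12/41)(41t**2-41t-246) + (0)
Last nonzero remainder: 41t**2-41t-246. Dividing through by 41 gives the monic gcd t**2-t-6.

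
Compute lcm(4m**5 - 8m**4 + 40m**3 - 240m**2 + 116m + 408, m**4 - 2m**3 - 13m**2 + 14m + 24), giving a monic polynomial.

Repeated division with remainder:
  4m**5 - 8m**4 + 40m**3 - 240m**2 + 116m + 408 = (4m)(m**4 - 2m**3 - 13m**2 + 14m + 24) + (92m**3 - 296m**2 + 20m + 408)
  m**4 - 2m**3 - 13m**2 + 14m + 24 = ((1/92)m + 7/529)(92m**3 - 296m**2 + 20m + 408) + (-(4920/529)m**2 + (4920/529)m + 9840/529)
  92m**3 - 296m**2 + 20m + 408 = (-(12167/1230)m + 8993/410)(-(4920/529)m**2 + (4920/529)m + 9840/529) + (0)
Last nonzero remainder: -(4920/529)m**2 + (4920/529)m + 9840/529. Dividing through by -4920/529 gives the monic gcd m**2 - m - 2.
Then lcm(f, g) = f·g / gcd(f, g); expanding and making the result monic gives the answer.

m**7 - 3m**6 - 46m**4 - 31m**3 + 793m**2 - 450m - 1224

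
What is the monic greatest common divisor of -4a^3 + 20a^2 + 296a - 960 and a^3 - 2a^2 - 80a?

a^2 - 2a - 80

Apply the Euclidean algorithm:
  -4a^3 + 20a^2 + 296a - 960 = (-4)(a^3 - 2a^2 - 80a) + (12a^2 - 24a - 960)
  a^3 - 2a^2 - 80a = ((1/12)a)(12a^2 - 24a - 960) + (0)
Last nonzero remainder: 12a^2 - 24a - 960. Dividing through by 12 gives the monic gcd a^2 - 2a - 80.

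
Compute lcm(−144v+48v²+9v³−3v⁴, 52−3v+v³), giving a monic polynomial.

624v−400v²+73v³+9v⁴−7v⁵+v⁶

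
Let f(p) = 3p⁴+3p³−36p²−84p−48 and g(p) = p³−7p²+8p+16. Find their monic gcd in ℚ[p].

p²−3p−4

Apply the Euclidean algorithm:
  3p⁴+3p³−36p²−84p−48 = (3p+24)(p³−7p²+8p+16) + (108p²−324p−432)
  p³−7p²+8p+16 = ((1/108)p−1/27)(108p²−324p−432) + (0)
Last nonzero remainder: 108p²−324p−432. Dividing through by 108 gives the monic gcd p²−3p−4.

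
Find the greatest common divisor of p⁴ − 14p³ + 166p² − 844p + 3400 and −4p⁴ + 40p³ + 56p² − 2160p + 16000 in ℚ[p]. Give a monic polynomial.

Repeated division with remainder:
  p⁴ − 14p³ + 166p² − 844p + 3400 = (−1/4)(−4p⁴ + 40p³ + 56p² − 2160p + 16000) + (−4p³ + 180p² − 1384p + 7400)
  −4p⁴ + 40p³ + 56p² − 2160p + 16000 = (p + 35)(−4p³ + 180p² − 1384p + 7400) + (−4860p² + 38880p − 243000)
  −4p³ + 180p² − 1384p + 7400 = ((1/1215)p − 37/1215)(−4860p² + 38880p − 243000) + (0)
Last nonzero remainder: −4860p² + 38880p − 243000. Dividing through by −4860 gives the monic gcd p² − 8p + 50.

p² − 8p + 50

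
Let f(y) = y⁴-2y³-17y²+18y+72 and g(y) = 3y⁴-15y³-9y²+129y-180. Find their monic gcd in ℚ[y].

y²-y-12

Repeated division with remainder:
  y⁴-2y³-17y²+18y+72 = (1/3)(3y⁴-15y³-9y²+129y-180) + (3y³-14y²-25y+132)
  3y⁴-15y³-9y²+129y-180 = (y-1/3)(3y³-14y²-25y+132) + ((34/3)y²-(34/3)y-136)
  3y³-14y²-25y+132 = ((9/34)y-33/34)((34/3)y²-(34/3)y-136) + (0)
Last nonzero remainder: (34/3)y²-(34/3)y-136. Dividing through by 34/3 gives the monic gcd y²-y-12.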